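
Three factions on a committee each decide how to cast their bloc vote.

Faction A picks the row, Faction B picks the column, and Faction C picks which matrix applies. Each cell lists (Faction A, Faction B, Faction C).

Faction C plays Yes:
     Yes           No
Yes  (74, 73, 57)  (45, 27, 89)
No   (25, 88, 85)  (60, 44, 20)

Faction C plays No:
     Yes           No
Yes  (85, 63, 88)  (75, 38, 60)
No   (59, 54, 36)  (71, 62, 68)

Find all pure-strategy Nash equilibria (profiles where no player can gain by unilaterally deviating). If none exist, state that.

(Yes, Yes, Yes): Faction C can switch to No (57 → 88). Not NE.
(Yes, Yes, No): Faction A gets 85, best alternative 59; Faction B gets 63, best alternative 38; Faction C gets 88, best alternative 57. No profitable deviation — NE.
(Yes, No, Yes): Faction A can switch to No (45 → 60). Not NE.
(Yes, No, No): Faction B can switch to Yes (38 → 63). Not NE.
(No, Yes, Yes): Faction A can switch to Yes (25 → 74). Not NE.
(No, Yes, No): Faction A can switch to Yes (59 → 85). Not NE.
(No, No, Yes): Faction B can switch to Yes (44 → 88). Not NE.
(No, No, No): Faction A can switch to Yes (71 → 75). Not NE.

Pure NE: (Yes, Yes, No)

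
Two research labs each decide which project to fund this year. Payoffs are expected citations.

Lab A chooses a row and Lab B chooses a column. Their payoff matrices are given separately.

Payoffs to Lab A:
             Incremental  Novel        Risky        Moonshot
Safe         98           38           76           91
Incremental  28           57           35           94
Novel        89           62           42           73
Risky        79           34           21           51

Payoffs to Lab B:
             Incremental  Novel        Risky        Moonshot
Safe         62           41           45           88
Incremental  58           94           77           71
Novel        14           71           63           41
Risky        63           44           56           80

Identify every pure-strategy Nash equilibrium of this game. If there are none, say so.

(Safe, Incremental): Lab B can switch to Moonshot (62 → 88). Not NE.
(Safe, Novel): Lab A can switch to Incremental (38 → 57). Not NE.
(Safe, Risky): Lab B can switch to Incremental (45 → 62). Not NE.
(Safe, Moonshot): Lab A can switch to Incremental (91 → 94). Not NE.
(Incremental, Incremental): Lab A can switch to Safe (28 → 98). Not NE.
(Incremental, Novel): Lab A can switch to Novel (57 → 62). Not NE.
(Novel, Novel): Lab A gets 62, best alternative 57; Lab B gets 71, best alternative 63. No profitable deviation — NE.
(The remaining 9 profiles each have a profitable deviation by the same check.)

Pure NE: (Novel, Novel)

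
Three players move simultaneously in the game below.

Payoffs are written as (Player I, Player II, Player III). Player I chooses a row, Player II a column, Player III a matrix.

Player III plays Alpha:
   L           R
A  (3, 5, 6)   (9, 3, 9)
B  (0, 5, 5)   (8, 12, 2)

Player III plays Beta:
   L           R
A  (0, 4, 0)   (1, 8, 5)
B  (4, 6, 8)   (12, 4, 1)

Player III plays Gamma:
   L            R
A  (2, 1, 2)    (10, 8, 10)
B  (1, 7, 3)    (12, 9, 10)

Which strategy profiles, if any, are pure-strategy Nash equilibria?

The pure Nash equilibria are (A, L, Alpha); (B, L, Beta); (B, R, Gamma).

(A, L, Alpha): Player I gets 3, best alternative 0; Player II gets 5, best alternative 3; Player III gets 6, best alternative 2. No profitable deviation — NE.
(A, L, Beta): Player I can switch to B (0 → 4). Not NE.
(A, L, Gamma): Player II can switch to R (1 → 8). Not NE.
(A, R, Alpha): Player II can switch to L (3 → 5). Not NE.
(A, R, Beta): Player I can switch to B (1 → 12). Not NE.
(A, R, Gamma): Player I can switch to B (10 → 12). Not NE.
(B, L, Alpha): Player I can switch to A (0 → 3). Not NE.
(B, L, Beta): Player I gets 4, best alternative 0; Player II gets 6, best alternative 4; Player III gets 8, best alternative 5. No profitable deviation — NE.
(B, L, Gamma): Player I can switch to A (1 → 2). Not NE.
(B, R, Alpha): Player I can switch to A (8 → 9). Not NE.
(B, R, Gamma): Player I gets 12, best alternative 10; Player II gets 9, best alternative 7; Player III gets 10, best alternative 2. No profitable deviation — NE.
(The remaining 1 profile has a profitable deviation by the same check.)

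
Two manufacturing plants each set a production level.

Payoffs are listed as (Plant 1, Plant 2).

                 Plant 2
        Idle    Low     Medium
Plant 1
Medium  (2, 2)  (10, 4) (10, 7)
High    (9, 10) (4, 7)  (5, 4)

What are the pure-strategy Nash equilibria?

Check each profile: it is a Nash equilibrium iff no player can strictly gain by switching unilaterally.
(Medium, Idle): Plant 1 can switch to High (2 → 9). Not NE.
(Medium, Low): Plant 2 can switch to Medium (4 → 7). Not NE.
(Medium, Medium): Plant 1 gets 10, best alternative 5; Plant 2 gets 7, best alternative 4. No profitable deviation — NE.
(High, Idle): Plant 1 gets 9, best alternative 2; Plant 2 gets 10, best alternative 7. No profitable deviation — NE.
(High, Low): Plant 1 can switch to Medium (4 → 10). Not NE.
(High, Medium): Plant 1 can switch to Medium (5 → 10). Not NE.

Pure-strategy Nash equilibria: (Medium, Medium); (High, Idle)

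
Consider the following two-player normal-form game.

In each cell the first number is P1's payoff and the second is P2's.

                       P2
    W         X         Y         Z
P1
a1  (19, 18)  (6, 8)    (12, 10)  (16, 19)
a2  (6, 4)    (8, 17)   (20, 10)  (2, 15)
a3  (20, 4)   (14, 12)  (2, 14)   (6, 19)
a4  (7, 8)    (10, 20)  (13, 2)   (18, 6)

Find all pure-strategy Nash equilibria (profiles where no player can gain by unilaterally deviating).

For each player, find the best response to each opponent profile; mutual best responses are the pure NE.
P1 against W: payoffs 19, 6, 20, 7 → best response a3.
P1 against X: payoffs 6, 8, 14, 10 → best response a3.
P1 against Y: payoffs 12, 20, 2, 13 → best response a2.
P1 against Z: payoffs 16, 2, 6, 18 → best response a4.
P2 against a1: payoffs 18, 8, 10, 19 → best response Z.
P2 against a2: payoffs 4, 17, 10, 15 → best response X.
P2 against a3: payoffs 4, 12, 14, 19 → best response Z.
P2 against a4: payoffs 8, 20, 2, 6 → best response X.
No profile is a mutual best response for all players.

There is no pure-strategy Nash equilibrium.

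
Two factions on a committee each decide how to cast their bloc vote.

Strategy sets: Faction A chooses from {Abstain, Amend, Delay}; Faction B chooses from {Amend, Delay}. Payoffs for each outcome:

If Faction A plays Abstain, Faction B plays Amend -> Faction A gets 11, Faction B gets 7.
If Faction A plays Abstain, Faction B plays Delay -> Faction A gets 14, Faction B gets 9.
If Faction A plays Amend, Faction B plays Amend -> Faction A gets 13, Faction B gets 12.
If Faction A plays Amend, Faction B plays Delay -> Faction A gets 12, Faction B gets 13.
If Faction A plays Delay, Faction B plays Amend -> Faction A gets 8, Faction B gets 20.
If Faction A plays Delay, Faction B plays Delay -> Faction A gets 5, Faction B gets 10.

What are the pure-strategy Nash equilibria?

Faction A against Amend: payoffs 11, 13, 8 → best response Amend.
Faction A against Delay: payoffs 14, 12, 5 → best response Abstain.
Faction B against Abstain: payoffs 7, 9 → best response Delay.
Faction B against Amend: payoffs 12, 13 → best response Delay.
Faction B against Delay: payoffs 20, 10 → best response Amend.
Mutual best responses: (Abstain, Delay).

The unique pure-strategy Nash equilibrium is (Abstain, Delay).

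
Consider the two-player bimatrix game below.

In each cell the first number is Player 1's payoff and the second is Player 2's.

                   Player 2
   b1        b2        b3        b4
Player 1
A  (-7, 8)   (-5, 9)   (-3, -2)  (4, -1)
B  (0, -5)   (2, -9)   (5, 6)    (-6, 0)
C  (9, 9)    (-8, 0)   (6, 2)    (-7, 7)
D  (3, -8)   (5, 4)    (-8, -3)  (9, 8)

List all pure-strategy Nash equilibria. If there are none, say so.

Mark each player's best response to every combination of opponents' strategies; a profile where every player is best-responding is a pure Nash equilibrium.
Player 1 against b1: payoffs -7, 0, 9, 3 → best response C.
Player 1 against b2: payoffs -5, 2, -8, 5 → best response D.
Player 1 against b3: payoffs -3, 5, 6, -8 → best response C.
Player 1 against b4: payoffs 4, -6, -7, 9 → best response D.
Player 2 against A: payoffs 8, 9, -2, -1 → best response b2.
Player 2 against B: payoffs -5, -9, 6, 0 → best response b3.
Player 2 against C: payoffs 9, 0, 2, 7 → best response b1.
Player 2 against D: payoffs -8, 4, -3, 8 → best response b4.
Mutual best responses: (C, b1); (D, b4).

Pure-strategy Nash equilibria: (C, b1) and (D, b4)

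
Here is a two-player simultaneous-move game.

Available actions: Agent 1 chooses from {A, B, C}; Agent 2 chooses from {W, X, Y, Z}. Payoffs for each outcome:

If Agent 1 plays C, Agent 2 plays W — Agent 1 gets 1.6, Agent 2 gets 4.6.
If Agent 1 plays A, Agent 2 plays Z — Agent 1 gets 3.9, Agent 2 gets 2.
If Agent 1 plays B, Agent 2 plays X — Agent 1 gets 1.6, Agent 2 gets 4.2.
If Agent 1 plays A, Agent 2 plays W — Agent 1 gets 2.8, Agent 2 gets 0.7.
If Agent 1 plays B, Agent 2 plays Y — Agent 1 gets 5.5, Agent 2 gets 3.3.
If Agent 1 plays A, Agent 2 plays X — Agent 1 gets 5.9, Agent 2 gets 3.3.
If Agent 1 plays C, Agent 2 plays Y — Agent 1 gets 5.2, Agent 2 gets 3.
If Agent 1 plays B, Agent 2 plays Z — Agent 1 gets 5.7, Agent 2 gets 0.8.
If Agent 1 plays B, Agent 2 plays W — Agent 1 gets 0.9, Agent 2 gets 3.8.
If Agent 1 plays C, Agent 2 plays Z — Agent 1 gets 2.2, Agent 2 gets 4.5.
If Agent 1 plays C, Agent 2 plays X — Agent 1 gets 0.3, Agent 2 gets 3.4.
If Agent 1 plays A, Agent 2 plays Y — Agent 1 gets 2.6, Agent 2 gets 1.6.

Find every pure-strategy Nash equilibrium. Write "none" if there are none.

(A, W): Agent 2 can switch to X (0.7 → 3.3). Not NE.
(A, X): Agent 1 gets 5.9, best alternative 1.6; Agent 2 gets 3.3, best alternative 2. No profitable deviation — NE.
(A, Y): Agent 1 can switch to B (2.6 → 5.5). Not NE.
(A, Z): Agent 1 can switch to B (3.9 → 5.7). Not NE.
(B, W): Agent 1 can switch to A (0.9 → 2.8). Not NE.
(B, X): Agent 1 can switch to A (1.6 → 5.9). Not NE.
(B, Y): Agent 2 can switch to W (3.3 → 3.8). Not NE.
(The remaining 5 profiles each have a profitable deviation by the same check.)

(A, X)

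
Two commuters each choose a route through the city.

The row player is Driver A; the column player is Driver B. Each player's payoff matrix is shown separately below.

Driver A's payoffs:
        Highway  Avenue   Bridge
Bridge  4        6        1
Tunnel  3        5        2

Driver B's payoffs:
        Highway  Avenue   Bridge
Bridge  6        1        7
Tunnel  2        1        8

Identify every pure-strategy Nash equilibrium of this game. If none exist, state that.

Driver A against Highway: payoffs 4, 3 → best response Bridge.
Driver A against Avenue: payoffs 6, 5 → best response Bridge.
Driver A against Bridge: payoffs 1, 2 → best response Tunnel.
Driver B against Bridge: payoffs 6, 1, 7 → best response Bridge.
Driver B against Tunnel: payoffs 2, 1, 8 → best response Bridge.
Mutual best responses: (Tunnel, Bridge).

(Tunnel, Bridge)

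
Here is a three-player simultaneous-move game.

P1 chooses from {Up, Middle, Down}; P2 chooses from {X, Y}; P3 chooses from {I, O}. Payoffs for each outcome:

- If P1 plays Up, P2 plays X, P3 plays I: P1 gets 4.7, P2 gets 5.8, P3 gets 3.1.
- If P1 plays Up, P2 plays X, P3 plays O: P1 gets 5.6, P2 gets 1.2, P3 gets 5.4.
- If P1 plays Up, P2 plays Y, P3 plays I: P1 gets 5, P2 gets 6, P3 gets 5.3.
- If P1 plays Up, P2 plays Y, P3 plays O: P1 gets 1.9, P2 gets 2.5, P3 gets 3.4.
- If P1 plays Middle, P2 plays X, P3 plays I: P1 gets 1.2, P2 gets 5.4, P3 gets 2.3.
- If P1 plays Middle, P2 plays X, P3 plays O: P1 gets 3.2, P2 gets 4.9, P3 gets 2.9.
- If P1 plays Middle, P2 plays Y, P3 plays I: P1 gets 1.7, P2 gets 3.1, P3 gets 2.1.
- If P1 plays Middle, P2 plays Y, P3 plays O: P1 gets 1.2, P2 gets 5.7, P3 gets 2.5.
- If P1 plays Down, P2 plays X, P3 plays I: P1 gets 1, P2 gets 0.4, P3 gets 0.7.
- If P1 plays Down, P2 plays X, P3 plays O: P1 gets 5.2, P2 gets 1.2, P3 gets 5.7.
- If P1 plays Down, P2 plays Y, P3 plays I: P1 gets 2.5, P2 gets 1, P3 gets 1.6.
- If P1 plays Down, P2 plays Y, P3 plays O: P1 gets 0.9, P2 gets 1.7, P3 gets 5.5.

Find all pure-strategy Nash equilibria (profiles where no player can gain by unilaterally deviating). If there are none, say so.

The unique pure-strategy Nash equilibrium is (Up, Y, I).

Mark each player's best response to every combination of opponents' strategies; a profile where every player is best-responding is a pure Nash equilibrium.
P1 against (X, I): payoffs 4.7, 1.2, 1 → best response Up.
P1 against (X, O): payoffs 5.6, 3.2, 5.2 → best response Up.
P1 against (Y, I): payoffs 5, 1.7, 2.5 → best response Up.
P1 against (Y, O): payoffs 1.9, 1.2, 0.9 → best response Up.
P2 against (Up, I): payoffs 5.8, 6 → best response Y.
P2 against (Up, O): payoffs 1.2, 2.5 → best response Y.
P2 against (Middle, I): payoffs 5.4, 3.1 → best response X.
P2 against (Middle, O): payoffs 4.9, 5.7 → best response Y.
P2 against (Down, I): payoffs 0.4, 1 → best response Y.
P2 against (Down, O): payoffs 1.2, 1.7 → best response Y.
P3 against (Up, X): payoffs 3.1, 5.4 → best response O.
P3 against (Up, Y): payoffs 5.3, 3.4 → best response I.
P3 against (Middle, X): payoffs 2.3, 2.9 → best response O.
P3 against (Middle, Y): payoffs 2.1, 2.5 → best response O.
P3 against (Down, X): payoffs 0.7, 5.7 → best response O.
P3 against (Down, Y): payoffs 1.6, 5.5 → best response O.
Mutual best responses: (Up, Y, I).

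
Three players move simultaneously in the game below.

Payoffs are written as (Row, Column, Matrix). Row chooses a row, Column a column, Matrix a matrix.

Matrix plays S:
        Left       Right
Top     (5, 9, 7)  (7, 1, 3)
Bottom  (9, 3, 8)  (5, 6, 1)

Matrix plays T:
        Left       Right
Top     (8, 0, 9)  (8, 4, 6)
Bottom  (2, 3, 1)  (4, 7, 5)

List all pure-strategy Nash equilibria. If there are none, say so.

(Top, Right, T)

Mark each player's best response to every combination of opponents' strategies; a profile where every player is best-responding is a pure Nash equilibrium.
Row against (Left, S): payoffs 5, 9 → best response Bottom.
Row against (Left, T): payoffs 8, 2 → best response Top.
Row against (Right, S): payoffs 7, 5 → best response Top.
Row against (Right, T): payoffs 8, 4 → best response Top.
Column against (Top, S): payoffs 9, 1 → best response Left.
Column against (Top, T): payoffs 0, 4 → best response Right.
Column against (Bottom, S): payoffs 3, 6 → best response Right.
Column against (Bottom, T): payoffs 3, 7 → best response Right.
Matrix against (Top, Left): payoffs 7, 9 → best response T.
Matrix against (Top, Right): payoffs 3, 6 → best response T.
Matrix against (Bottom, Left): payoffs 8, 1 → best response S.
Matrix against (Bottom, Right): payoffs 1, 5 → best response T.
Mutual best responses: (Top, Right, T).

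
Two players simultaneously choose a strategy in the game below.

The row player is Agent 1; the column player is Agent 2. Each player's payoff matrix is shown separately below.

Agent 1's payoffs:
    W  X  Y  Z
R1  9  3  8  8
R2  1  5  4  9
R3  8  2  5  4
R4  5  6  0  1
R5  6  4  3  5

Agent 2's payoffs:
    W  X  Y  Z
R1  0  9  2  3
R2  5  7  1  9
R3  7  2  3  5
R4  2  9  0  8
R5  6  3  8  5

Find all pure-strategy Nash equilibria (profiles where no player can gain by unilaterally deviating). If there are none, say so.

(R1, W): Agent 2 can switch to X (0 → 9). Not NE.
(R1, X): Agent 1 can switch to R2 (3 → 5). Not NE.
(R1, Y): Agent 2 can switch to X (2 → 9). Not NE.
(R1, Z): Agent 1 can switch to R2 (8 → 9). Not NE.
(R2, W): Agent 1 can switch to R1 (1 → 9). Not NE.
(R2, X): Agent 1 can switch to R4 (5 → 6). Not NE.
(R2, Z): Agent 1 gets 9, best alternative 8; Agent 2 gets 9, best alternative 7. No profitable deviation — NE.
(R4, X): Agent 1 gets 6, best alternative 5; Agent 2 gets 9, best alternative 8. No profitable deviation — NE.
(The remaining 12 profiles each have a profitable deviation by the same check.)

(R2, Z) and (R4, X)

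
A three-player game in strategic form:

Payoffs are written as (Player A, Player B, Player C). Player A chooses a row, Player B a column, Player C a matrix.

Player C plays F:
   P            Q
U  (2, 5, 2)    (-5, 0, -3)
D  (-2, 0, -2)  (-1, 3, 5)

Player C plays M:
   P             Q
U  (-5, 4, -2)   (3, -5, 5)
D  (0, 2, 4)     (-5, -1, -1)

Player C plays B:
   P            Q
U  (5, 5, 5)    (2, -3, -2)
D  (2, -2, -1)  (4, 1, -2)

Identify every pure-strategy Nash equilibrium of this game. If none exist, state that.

The pure Nash equilibria are (U, P, B), (D, P, M), (D, Q, F).

(U, P, F): Player C can switch to B (2 → 5). Not NE.
(U, P, M): Player A can switch to D (-5 → 0). Not NE.
(U, P, B): Player A gets 5, best alternative 2; Player B gets 5, best alternative -3; Player C gets 5, best alternative 2. No profitable deviation — NE.
(U, Q, F): Player A can switch to D (-5 → -1). Not NE.
(U, Q, M): Player B can switch to P (-5 → 4). Not NE.
(U, Q, B): Player A can switch to D (2 → 4). Not NE.
(D, P, F): Player A can switch to U (-2 → 2). Not NE.
(D, P, M): Player A gets 0, best alternative -5; Player B gets 2, best alternative -1; Player C gets 4, best alternative -1. No profitable deviation — NE.
(D, P, B): Player A can switch to U (2 → 5). Not NE.
(D, Q, F): Player A gets -1, best alternative -5; Player B gets 3, best alternative 0; Player C gets 5, best alternative -1. No profitable deviation — NE.
(D, Q, M): Player A can switch to U (-5 → 3). Not NE.
(D, Q, B): Player C can switch to F (-2 → 5). Not NE.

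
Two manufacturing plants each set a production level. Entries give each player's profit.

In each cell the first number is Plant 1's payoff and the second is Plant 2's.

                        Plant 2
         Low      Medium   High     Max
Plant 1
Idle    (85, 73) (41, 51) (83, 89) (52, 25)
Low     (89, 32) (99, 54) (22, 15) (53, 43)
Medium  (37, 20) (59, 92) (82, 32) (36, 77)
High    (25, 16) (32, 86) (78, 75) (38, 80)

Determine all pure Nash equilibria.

(Idle, Low): Plant 1 can switch to Low (85 → 89). Not NE.
(Idle, Medium): Plant 1 can switch to Low (41 → 99). Not NE.
(Idle, High): Plant 1 gets 83, best alternative 82; Plant 2 gets 89, best alternative 73. No profitable deviation — NE.
(Idle, Max): Plant 1 can switch to Low (52 → 53). Not NE.
(Low, Low): Plant 2 can switch to Medium (32 → 54). Not NE.
(Low, Medium): Plant 1 gets 99, best alternative 59; Plant 2 gets 54, best alternative 43. No profitable deviation — NE.
(Low, High): Plant 1 can switch to Idle (22 → 83). Not NE.
(Low, Max): Plant 2 can switch to Medium (43 → 54). Not NE.
(The remaining 8 profiles each have a profitable deviation by the same check.)

(Idle, High); (Low, Medium)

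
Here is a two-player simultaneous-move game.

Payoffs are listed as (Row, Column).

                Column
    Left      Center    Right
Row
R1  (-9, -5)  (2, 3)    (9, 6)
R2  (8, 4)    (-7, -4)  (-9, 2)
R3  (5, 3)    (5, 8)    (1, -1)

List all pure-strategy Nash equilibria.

Row against Left: payoffs -9, 8, 5 → best response R2.
Row against Center: payoffs 2, -7, 5 → best response R3.
Row against Right: payoffs 9, -9, 1 → best response R1.
Column against R1: payoffs -5, 3, 6 → best response Right.
Column against R2: payoffs 4, -4, 2 → best response Left.
Column against R3: payoffs 3, 8, -1 → best response Center.
Mutual best responses: (R1, Right); (R2, Left); (R3, Center).

The pure Nash equilibria are (R1, Right); (R2, Left); (R3, Center).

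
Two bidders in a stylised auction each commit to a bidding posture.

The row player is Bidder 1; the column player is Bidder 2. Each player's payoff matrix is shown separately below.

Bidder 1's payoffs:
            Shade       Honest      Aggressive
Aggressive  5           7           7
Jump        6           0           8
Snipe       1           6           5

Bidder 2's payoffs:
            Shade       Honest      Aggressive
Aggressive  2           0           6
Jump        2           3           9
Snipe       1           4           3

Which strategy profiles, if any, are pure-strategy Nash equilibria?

Bidder 1 against Shade: payoffs 5, 6, 1 → best response Jump.
Bidder 1 against Honest: payoffs 7, 0, 6 → best response Aggressive.
Bidder 1 against Aggressive: payoffs 7, 8, 5 → best response Jump.
Bidder 2 against Aggressive: payoffs 2, 0, 6 → best response Aggressive.
Bidder 2 against Jump: payoffs 2, 3, 9 → best response Aggressive.
Bidder 2 against Snipe: payoffs 1, 4, 3 → best response Honest.
Mutual best responses: (Jump, Aggressive).

Pure NE: (Jump, Aggressive)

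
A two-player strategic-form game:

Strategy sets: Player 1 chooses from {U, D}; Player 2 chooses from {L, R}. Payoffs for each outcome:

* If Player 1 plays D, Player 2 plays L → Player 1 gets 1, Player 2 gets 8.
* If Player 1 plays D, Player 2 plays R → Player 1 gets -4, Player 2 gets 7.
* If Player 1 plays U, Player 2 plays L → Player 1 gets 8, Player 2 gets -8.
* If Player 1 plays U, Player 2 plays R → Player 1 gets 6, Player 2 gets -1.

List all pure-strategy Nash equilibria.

Player 1 against L: payoffs 8, 1 → best response U.
Player 1 against R: payoffs 6, -4 → best response U.
Player 2 against U: payoffs -8, -1 → best response R.
Player 2 against D: payoffs 8, 7 → best response L.
Mutual best responses: (U, R).

(U, R)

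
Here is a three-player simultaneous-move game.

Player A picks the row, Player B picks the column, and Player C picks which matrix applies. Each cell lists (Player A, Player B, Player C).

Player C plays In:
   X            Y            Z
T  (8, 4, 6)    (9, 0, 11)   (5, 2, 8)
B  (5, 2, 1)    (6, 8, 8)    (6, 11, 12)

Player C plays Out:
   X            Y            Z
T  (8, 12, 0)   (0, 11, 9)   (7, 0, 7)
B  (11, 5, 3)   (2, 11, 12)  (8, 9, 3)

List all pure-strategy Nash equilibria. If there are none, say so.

Player A against (X, In): payoffs 8, 5 → best response T.
Player A against (X, Out): payoffs 8, 11 → best response B.
Player A against (Y, In): payoffs 9, 6 → best response T.
Player A against (Y, Out): payoffs 0, 2 → best response B.
Player A against (Z, In): payoffs 5, 6 → best response B.
Player A against (Z, Out): payoffs 7, 8 → best response B.
Player B against (T, In): payoffs 4, 0, 2 → best response X.
Player B against (T, Out): payoffs 12, 11, 0 → best response X.
Player B against (B, In): payoffs 2, 8, 11 → best response Z.
Player B against (B, Out): payoffs 5, 11, 9 → best response Y.
Player C against (T, X): payoffs 6, 0 → best response In.
Player C against (T, Y): payoffs 11, 9 → best response In.
Player C against (T, Z): payoffs 8, 7 → best response In.
Player C against (B, X): payoffs 1, 3 → best response Out.
Player C against (B, Y): payoffs 8, 12 → best response Out.
Player C against (B, Z): payoffs 12, 3 → best response In.
Mutual best responses: (T, X, In); (B, Y, Out); (B, Z, In).

Pure-strategy Nash equilibria: (T, X, In), (B, Y, Out), (B, Z, In)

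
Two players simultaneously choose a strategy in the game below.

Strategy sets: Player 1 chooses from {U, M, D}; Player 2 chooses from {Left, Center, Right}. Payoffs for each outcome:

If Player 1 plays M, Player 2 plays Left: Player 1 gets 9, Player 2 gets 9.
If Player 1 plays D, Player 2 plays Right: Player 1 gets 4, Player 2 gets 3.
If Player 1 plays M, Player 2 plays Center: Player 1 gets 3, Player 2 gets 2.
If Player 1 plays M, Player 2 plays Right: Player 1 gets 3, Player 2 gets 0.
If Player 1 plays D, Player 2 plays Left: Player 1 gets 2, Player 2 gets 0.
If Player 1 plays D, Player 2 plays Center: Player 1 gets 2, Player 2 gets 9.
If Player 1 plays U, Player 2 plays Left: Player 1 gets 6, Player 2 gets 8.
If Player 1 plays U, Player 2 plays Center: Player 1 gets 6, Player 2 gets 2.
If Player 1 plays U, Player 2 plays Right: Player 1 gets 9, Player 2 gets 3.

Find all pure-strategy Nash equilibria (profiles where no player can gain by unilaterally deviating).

For each strategy profile, look for a profitable unilateral deviation.
(U, Left): Player 1 can switch to M (6 → 9). Not NE.
(U, Center): Player 2 can switch to Left (2 → 8). Not NE.
(U, Right): Player 2 can switch to Left (3 → 8). Not NE.
(M, Left): Player 1 gets 9, best alternative 6; Player 2 gets 9, best alternative 2. No profitable deviation — NE.
(M, Center): Player 1 can switch to U (3 → 6). Not NE.
(M, Right): Player 1 can switch to U (3 → 9). Not NE.
(D, Left): Player 1 can switch to U (2 → 6). Not NE.
(D, Center): Player 1 can switch to U (2 → 6). Not NE.
(D, Right): Player 1 can switch to U (4 → 9). Not NE.

(M, Left)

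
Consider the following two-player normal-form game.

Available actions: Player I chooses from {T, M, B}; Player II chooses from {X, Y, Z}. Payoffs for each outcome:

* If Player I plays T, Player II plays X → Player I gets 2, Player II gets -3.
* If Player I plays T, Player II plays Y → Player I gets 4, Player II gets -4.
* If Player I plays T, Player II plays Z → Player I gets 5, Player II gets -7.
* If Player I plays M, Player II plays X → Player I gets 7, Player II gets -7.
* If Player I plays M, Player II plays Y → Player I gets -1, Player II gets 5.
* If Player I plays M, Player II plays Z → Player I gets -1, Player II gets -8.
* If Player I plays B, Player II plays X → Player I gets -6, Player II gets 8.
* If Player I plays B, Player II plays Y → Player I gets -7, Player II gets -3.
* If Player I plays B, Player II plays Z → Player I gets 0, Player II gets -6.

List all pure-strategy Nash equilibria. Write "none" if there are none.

There is no pure-strategy Nash equilibrium.

Player I against X: payoffs 2, 7, -6 → best response M.
Player I against Y: payoffs 4, -1, -7 → best response T.
Player I against Z: payoffs 5, -1, 0 → best response T.
Player II against T: payoffs -3, -4, -7 → best response X.
Player II against M: payoffs -7, 5, -8 → best response Y.
Player II against B: payoffs 8, -3, -6 → best response X.
No profile is a mutual best response for all players.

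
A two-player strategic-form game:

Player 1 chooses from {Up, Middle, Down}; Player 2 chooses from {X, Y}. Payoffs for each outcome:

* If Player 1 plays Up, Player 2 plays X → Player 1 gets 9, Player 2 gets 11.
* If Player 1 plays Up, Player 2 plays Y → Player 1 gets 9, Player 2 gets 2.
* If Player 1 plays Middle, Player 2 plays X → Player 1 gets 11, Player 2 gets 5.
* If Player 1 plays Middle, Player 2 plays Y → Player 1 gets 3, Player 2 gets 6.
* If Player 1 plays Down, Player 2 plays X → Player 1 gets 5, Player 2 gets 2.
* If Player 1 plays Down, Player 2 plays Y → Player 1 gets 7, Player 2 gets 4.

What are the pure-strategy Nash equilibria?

This game has no pure Nash equilibrium.

Player 1 against X: payoffs 9, 11, 5 → best response Middle.
Player 1 against Y: payoffs 9, 3, 7 → best response Up.
Player 2 against Up: payoffs 11, 2 → best response X.
Player 2 against Middle: payoffs 5, 6 → best response Y.
Player 2 against Down: payoffs 2, 4 → best response Y.
No profile is a mutual best response for all players.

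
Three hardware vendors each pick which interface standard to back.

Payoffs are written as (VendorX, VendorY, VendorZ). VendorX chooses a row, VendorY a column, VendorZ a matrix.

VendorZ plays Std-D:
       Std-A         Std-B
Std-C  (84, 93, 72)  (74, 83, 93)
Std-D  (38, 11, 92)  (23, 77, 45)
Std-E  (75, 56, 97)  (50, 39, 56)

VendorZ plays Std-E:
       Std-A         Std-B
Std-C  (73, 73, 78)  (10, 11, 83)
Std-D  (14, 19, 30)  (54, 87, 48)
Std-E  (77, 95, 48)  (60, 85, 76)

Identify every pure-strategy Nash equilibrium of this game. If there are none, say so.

There is no pure-strategy Nash equilibrium.

VendorX against (Std-A, Std-D): payoffs 84, 38, 75 → best response Std-C.
VendorX against (Std-A, Std-E): payoffs 73, 14, 77 → best response Std-E.
VendorX against (Std-B, Std-D): payoffs 74, 23, 50 → best response Std-C.
VendorX against (Std-B, Std-E): payoffs 10, 54, 60 → best response Std-E.
VendorY against (Std-C, Std-D): payoffs 93, 83 → best response Std-A.
VendorY against (Std-C, Std-E): payoffs 73, 11 → best response Std-A.
VendorY against (Std-D, Std-D): payoffs 11, 77 → best response Std-B.
VendorY against (Std-D, Std-E): payoffs 19, 87 → best response Std-B.
VendorY against (Std-E, Std-D): payoffs 56, 39 → best response Std-A.
VendorY against (Std-E, Std-E): payoffs 95, 85 → best response Std-A.
VendorZ against (Std-C, Std-A): payoffs 72, 78 → best response Std-E.
VendorZ against (Std-C, Std-B): payoffs 93, 83 → best response Std-D.
VendorZ against (Std-D, Std-A): payoffs 92, 30 → best response Std-D.
VendorZ against (Std-D, Std-B): payoffs 45, 48 → best response Std-E.
VendorZ against (Std-E, Std-A): payoffs 97, 48 → best response Std-D.
VendorZ against (Std-E, Std-B): payoffs 56, 76 → best response Std-E.
No profile is a mutual best response for all players.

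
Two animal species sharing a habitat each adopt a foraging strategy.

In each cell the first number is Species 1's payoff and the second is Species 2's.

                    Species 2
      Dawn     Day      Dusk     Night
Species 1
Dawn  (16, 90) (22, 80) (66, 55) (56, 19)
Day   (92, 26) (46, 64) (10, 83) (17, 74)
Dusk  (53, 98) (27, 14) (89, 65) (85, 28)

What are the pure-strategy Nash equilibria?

No pure-strategy Nash equilibrium.

(Dawn, Dawn): Species 1 can switch to Day (16 → 92). Not NE.
(Dawn, Day): Species 1 can switch to Day (22 → 46). Not NE.
(Dawn, Dusk): Species 1 can switch to Dusk (66 → 89). Not NE.
(Dawn, Night): Species 1 can switch to Dusk (56 → 85). Not NE.
(Day, Dawn): Species 2 can switch to Day (26 → 64). Not NE.
(Day, Day): Species 2 can switch to Dusk (64 → 83). Not NE.
(Day, Dusk): Species 1 can switch to Dawn (10 → 66). Not NE.
(Day, Night): Species 1 can switch to Dawn (17 → 56). Not NE.
(The remaining 4 profiles each have a profitable deviation by the same check.)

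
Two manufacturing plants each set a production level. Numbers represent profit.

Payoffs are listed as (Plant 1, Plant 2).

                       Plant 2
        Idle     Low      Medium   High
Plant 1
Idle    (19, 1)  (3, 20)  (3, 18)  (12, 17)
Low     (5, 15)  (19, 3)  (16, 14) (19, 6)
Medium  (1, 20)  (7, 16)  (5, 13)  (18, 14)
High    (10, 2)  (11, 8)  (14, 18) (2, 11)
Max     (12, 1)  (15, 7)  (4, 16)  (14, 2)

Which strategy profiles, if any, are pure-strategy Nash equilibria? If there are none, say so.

none

Plant 1 against Idle: payoffs 19, 5, 1, 10, 12 → best response Idle.
Plant 1 against Low: payoffs 3, 19, 7, 11, 15 → best response Low.
Plant 1 against Medium: payoffs 3, 16, 5, 14, 4 → best response Low.
Plant 1 against High: payoffs 12, 19, 18, 2, 14 → best response Low.
Plant 2 against Idle: payoffs 1, 20, 18, 17 → best response Low.
Plant 2 against Low: payoffs 15, 3, 14, 6 → best response Idle.
Plant 2 against Medium: payoffs 20, 16, 13, 14 → best response Idle.
Plant 2 against High: payoffs 2, 8, 18, 11 → best response Medium.
Plant 2 against Max: payoffs 1, 7, 16, 2 → best response Medium.
No profile is a mutual best response for all players.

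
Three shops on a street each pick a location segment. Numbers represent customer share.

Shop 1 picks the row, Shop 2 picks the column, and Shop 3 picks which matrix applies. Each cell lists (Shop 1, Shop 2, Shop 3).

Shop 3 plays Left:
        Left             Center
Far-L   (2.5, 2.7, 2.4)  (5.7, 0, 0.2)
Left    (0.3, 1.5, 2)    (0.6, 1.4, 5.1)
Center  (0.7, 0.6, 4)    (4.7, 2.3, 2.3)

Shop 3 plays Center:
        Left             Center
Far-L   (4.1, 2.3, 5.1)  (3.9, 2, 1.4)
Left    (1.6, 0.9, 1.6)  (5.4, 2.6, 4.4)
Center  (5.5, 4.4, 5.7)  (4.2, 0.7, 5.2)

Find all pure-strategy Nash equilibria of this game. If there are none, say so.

The unique pure-strategy Nash equilibrium is (Center, Left, Center).

(Far-L, Left, Left): Shop 3 can switch to Center (2.4 → 5.1). Not NE.
(Far-L, Left, Center): Shop 1 can switch to Center (4.1 → 5.5). Not NE.
(Far-L, Center, Left): Shop 2 can switch to Left (0 → 2.7). Not NE.
(Far-L, Center, Center): Shop 1 can switch to Left (3.9 → 5.4). Not NE.
(Left, Left, Left): Shop 1 can switch to Far-L (0.3 → 2.5). Not NE.
(Left, Left, Center): Shop 1 can switch to Far-L (1.6 → 4.1). Not NE.
(Center, Left, Center): Shop 1 gets 5.5, best alternative 4.1; Shop 2 gets 4.4, best alternative 0.7; Shop 3 gets 5.7, best alternative 4. No profitable deviation — NE.
(The remaining 5 profiles each have a profitable deviation by the same check.)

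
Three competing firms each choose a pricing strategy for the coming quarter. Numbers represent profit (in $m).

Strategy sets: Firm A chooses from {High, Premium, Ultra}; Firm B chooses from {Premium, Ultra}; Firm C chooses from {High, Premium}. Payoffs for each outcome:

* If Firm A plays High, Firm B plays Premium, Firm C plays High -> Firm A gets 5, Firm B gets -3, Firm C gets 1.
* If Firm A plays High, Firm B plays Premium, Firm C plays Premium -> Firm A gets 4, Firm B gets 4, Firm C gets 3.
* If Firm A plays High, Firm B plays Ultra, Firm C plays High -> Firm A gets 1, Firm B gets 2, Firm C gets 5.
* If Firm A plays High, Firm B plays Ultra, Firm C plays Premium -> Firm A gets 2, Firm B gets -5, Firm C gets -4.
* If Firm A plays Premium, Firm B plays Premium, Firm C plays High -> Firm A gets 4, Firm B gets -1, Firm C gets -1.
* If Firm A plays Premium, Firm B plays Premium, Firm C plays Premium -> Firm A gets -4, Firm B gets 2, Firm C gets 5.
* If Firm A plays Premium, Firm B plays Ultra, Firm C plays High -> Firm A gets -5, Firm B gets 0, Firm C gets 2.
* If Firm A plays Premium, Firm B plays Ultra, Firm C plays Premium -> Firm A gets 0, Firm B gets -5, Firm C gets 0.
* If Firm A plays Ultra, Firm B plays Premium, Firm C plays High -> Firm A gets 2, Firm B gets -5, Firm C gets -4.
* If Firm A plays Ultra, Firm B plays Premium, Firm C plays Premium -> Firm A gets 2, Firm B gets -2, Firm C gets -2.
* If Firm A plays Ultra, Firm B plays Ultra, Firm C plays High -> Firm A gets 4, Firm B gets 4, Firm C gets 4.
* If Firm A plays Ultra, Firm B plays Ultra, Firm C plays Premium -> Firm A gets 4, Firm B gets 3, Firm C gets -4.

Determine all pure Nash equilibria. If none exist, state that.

(High, Premium, High): Firm B can switch to Ultra (-3 → 2). Not NE.
(High, Premium, Premium): Firm A gets 4, best alternative 2; Firm B gets 4, best alternative -5; Firm C gets 3, best alternative 1. No profitable deviation — NE.
(High, Ultra, High): Firm A can switch to Ultra (1 → 4). Not NE.
(High, Ultra, Premium): Firm A can switch to Ultra (2 → 4). Not NE.
(Premium, Premium, High): Firm A can switch to High (4 → 5). Not NE.
(Premium, Premium, Premium): Firm A can switch to High (-4 → 4). Not NE.
(Premium, Ultra, High): Firm A can switch to High (-5 → 1). Not NE.
(Premium, Ultra, Premium): Firm A can switch to High (0 → 2). Not NE.
(Ultra, Premium, High): Firm A can switch to High (2 → 5). Not NE.
(Ultra, Premium, Premium): Firm A can switch to High (2 → 4). Not NE.
(Ultra, Ultra, High): Firm A gets 4, best alternative 1; Firm B gets 4, best alternative -5; Firm C gets 4, best alternative -4. No profitable deviation — NE.
(Ultra, Ultra, Premium): Firm C can switch to High (-4 → 4). Not NE.

The pure Nash equilibria are (High, Premium, Premium) and (Ultra, Ultra, High).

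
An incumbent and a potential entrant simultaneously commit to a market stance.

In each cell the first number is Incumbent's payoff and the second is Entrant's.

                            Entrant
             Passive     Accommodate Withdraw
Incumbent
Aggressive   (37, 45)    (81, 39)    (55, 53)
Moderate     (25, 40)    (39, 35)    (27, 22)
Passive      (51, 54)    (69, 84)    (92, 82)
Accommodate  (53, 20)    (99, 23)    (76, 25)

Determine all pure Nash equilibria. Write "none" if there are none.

There is no pure-strategy Nash equilibrium.

(Aggressive, Passive): Incumbent can switch to Passive (37 → 51). Not NE.
(Aggressive, Accommodate): Incumbent can switch to Accommodate (81 → 99). Not NE.
(Aggressive, Withdraw): Incumbent can switch to Passive (55 → 92). Not NE.
(Moderate, Passive): Incumbent can switch to Aggressive (25 → 37). Not NE.
(Moderate, Accommodate): Incumbent can switch to Aggressive (39 → 81). Not NE.
(Moderate, Withdraw): Incumbent can switch to Aggressive (27 → 55). Not NE.
(Passive, Passive): Incumbent can switch to Accommodate (51 → 53). Not NE.
(Passive, Accommodate): Incumbent can switch to Aggressive (69 → 81). Not NE.
(Passive, Withdraw): Entrant can switch to Accommodate (82 → 84). Not NE.
(Accommodate, Passive): Entrant can switch to Accommodate (20 → 23). Not NE.
(Accommodate, Accommodate): Entrant can switch to Withdraw (23 → 25). Not NE.
(Accommodate, Withdraw): Incumbent can switch to Passive (76 → 92). Not NE.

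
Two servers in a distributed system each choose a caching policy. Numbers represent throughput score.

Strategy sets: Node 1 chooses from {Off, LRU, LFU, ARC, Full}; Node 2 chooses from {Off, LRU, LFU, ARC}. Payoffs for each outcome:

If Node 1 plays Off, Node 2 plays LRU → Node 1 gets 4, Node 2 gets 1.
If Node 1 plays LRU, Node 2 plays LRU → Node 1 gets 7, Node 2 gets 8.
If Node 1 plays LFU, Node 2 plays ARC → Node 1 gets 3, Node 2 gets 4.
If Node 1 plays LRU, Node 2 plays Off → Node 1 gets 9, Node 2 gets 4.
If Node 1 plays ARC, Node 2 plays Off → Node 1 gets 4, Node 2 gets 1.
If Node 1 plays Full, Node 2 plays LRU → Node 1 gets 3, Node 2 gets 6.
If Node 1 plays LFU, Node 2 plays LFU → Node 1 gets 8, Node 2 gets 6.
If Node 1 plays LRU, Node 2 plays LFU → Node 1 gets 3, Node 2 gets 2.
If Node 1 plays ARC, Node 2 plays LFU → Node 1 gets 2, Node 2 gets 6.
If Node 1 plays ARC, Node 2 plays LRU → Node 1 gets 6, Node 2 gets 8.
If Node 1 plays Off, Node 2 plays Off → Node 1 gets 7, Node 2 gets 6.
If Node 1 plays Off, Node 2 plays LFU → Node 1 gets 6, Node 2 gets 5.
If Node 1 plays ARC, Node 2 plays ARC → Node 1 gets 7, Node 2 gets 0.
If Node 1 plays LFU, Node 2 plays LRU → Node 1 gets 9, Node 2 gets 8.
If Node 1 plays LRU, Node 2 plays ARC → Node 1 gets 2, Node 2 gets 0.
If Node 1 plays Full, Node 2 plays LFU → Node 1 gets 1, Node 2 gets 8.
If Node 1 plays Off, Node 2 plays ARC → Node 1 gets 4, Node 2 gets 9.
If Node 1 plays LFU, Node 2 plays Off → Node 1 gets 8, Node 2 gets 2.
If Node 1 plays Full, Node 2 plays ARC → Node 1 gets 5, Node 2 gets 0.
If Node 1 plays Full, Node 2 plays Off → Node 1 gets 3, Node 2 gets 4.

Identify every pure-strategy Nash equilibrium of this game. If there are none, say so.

The unique pure-strategy Nash equilibrium is (LFU, LRU).

Mark each player's best response to every combination of opponents' strategies; a profile where every player is best-responding is a pure Nash equilibrium.
Node 1 against Off: payoffs 7, 9, 8, 4, 3 → best response LRU.
Node 1 against LRU: payoffs 4, 7, 9, 6, 3 → best response LFU.
Node 1 against LFU: payoffs 6, 3, 8, 2, 1 → best response LFU.
Node 1 against ARC: payoffs 4, 2, 3, 7, 5 → best response ARC.
Node 2 against Off: payoffs 6, 1, 5, 9 → best response ARC.
Node 2 against LRU: payoffs 4, 8, 2, 0 → best response LRU.
Node 2 against LFU: payoffs 2, 8, 6, 4 → best response LRU.
Node 2 against ARC: payoffs 1, 8, 6, 0 → best response LRU.
Node 2 against Full: payoffs 4, 6, 8, 0 → best response LFU.
Mutual best responses: (LFU, LRU).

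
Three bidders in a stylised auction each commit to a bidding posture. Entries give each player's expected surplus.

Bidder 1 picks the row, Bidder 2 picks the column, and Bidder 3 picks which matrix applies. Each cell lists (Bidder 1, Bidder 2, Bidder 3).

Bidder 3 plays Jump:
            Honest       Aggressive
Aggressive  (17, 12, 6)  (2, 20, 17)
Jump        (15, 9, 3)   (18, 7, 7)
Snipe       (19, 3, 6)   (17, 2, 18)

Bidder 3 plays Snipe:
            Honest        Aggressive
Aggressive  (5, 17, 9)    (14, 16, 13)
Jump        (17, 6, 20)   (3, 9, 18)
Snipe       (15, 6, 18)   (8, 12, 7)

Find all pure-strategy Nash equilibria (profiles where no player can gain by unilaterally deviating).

There is no pure-strategy Nash equilibrium.

(Aggressive, Honest, Jump): Bidder 1 can switch to Snipe (17 → 19). Not NE.
(Aggressive, Honest, Snipe): Bidder 1 can switch to Jump (5 → 17). Not NE.
(Aggressive, Aggressive, Jump): Bidder 1 can switch to Jump (2 → 18). Not NE.
(Aggressive, Aggressive, Snipe): Bidder 2 can switch to Honest (16 → 17). Not NE.
(Jump, Honest, Jump): Bidder 1 can switch to Aggressive (15 → 17). Not NE.
(Jump, Honest, Snipe): Bidder 2 can switch to Aggressive (6 → 9). Not NE.
(Jump, Aggressive, Jump): Bidder 2 can switch to Honest (7 → 9). Not NE.
(Jump, Aggressive, Snipe): Bidder 1 can switch to Aggressive (3 → 14). Not NE.
(Snipe, Honest, Jump): Bidder 3 can switch to Snipe (6 → 18). Not NE.
(Snipe, Honest, Snipe): Bidder 1 can switch to Jump (15 → 17). Not NE.
(Snipe, Aggressive, Jump): Bidder 1 can switch to Jump (17 → 18). Not NE.
(Snipe, Aggressive, Snipe): Bidder 1 can switch to Aggressive (8 → 14). Not NE.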